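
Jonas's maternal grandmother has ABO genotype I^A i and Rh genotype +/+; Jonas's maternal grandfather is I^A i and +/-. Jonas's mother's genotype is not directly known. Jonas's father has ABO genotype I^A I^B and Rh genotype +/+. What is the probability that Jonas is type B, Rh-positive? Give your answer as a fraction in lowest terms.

1/4

Jonas's mother's ABO genotype from I^A i × I^A i: 1/4 I^A I^A, 1/2 I^A i, 1/4 i i.
Crossing each possibility with the father I^A I^B and summing P(type B): 1/4·0 + 1/2·1/4 + 1/4·1/2 = 1/4.
Similarly for Rh via the mother's Rh distribution: P(Rh+) = 1.
Independent loci: 1/4 × 1 = 1/4.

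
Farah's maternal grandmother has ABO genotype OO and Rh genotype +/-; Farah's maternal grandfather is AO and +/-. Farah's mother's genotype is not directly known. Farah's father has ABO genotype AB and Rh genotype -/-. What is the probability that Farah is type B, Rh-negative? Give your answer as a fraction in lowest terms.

Farah's mother's ABO genotype from OO × AO: 1/2 AO, 1/2 OO.
Crossing each possibility with the father AB and summing P(type B): 1/2·1/4 + 1/2·1/2 = 3/8.
Similarly for Rh via the mother's Rh distribution: P(Rh-) = 1/2.
Independent loci: 3/8 × 1/2 = 3/16.

3/16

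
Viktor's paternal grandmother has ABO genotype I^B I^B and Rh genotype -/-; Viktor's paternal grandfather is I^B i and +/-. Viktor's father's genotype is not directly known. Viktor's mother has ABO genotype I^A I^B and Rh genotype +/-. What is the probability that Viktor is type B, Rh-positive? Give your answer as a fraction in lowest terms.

5/16

Viktor's father's ABO genotype from I^B I^B × I^B i: 1/2 I^B I^B, 1/2 I^B i.
Crossing each possibility with the mother I^A I^B and summing P(type B): 1/2·1/2 + 1/2·1/2 = 1/2.
Similarly for Rh via the father's Rh distribution: P(Rh+) = 5/8.
Independent loci: 1/2 × 5/8 = 5/16.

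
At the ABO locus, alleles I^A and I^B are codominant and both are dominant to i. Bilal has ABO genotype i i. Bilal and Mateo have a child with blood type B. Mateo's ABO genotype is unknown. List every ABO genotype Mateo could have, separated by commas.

I^A I^B, I^B I^B, I^B i

For each candidate genotype of Mateo, check whether crossing it with i i can produce every observed child phenotype.
  I^A I^A → possible child types {A} ✗
  I^A I^B → possible child types {A, B} ✓
  I^A i → possible child types {O, A} ✗
  I^B I^B → possible child types {B} ✓
  I^B i → possible child types {O, B} ✓
  i i → possible child types {O} ✗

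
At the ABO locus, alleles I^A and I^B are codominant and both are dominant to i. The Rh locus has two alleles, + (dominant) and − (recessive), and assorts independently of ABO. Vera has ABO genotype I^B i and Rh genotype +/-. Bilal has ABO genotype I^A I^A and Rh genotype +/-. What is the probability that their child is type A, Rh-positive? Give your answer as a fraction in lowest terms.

ABO cross I^B i × I^A I^A → offspring phenotypes: 1/2 A, 1/2 AB.
Rh cross +/- × +/- → 3/4 Rh+, 1/4 Rh-.
Independent loci: P(type A, Rh-positive) = 1/2 × 3/4 = 3/8.

3/8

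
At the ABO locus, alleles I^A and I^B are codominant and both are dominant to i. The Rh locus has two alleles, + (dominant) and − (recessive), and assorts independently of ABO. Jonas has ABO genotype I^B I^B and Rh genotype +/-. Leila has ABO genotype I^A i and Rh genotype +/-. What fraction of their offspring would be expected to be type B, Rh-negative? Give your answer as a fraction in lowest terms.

ABO cross I^B I^B × I^A i → offspring phenotypes: 1/2 B, 1/2 AB.
Rh cross +/- × +/- → 3/4 Rh+, 1/4 Rh-.
Independent loci: P(type B, Rh-negative) = 1/2 × 1/4 = 1/8.

1/8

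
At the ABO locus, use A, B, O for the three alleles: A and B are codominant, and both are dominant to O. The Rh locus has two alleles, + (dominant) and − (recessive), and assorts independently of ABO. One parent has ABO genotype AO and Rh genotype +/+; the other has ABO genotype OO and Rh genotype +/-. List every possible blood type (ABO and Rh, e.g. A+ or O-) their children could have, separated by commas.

Gametes from AO × OO give offspring ABO genotypes AO, OO, i.e. phenotypes O, A.
Rh cross +/+ × +/- → phenotypes Rh+.
Combining independently: O+, A+.

O+, A+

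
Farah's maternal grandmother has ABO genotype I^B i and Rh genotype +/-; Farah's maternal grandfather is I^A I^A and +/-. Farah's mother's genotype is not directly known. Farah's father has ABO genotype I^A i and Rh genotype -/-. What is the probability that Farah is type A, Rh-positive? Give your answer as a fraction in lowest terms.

5/16

Farah's mother's ABO genotype from I^B i × I^A I^A: 1/2 I^A I^B, 1/2 I^A i.
Crossing each possibility with the father I^A i and summing P(type A): 1/2·1/2 + 1/2·3/4 = 5/8.
Similarly for Rh via the mother's Rh distribution: P(Rh+) = 1/2.
Independent loci: 5/8 × 1/2 = 5/16.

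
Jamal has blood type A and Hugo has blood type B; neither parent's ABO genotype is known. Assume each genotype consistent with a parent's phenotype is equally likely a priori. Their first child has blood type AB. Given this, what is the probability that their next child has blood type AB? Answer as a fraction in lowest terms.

Possible genotypes: Jamal ∈ {AA, AO}; Hugo ∈ {BB, BO}.
Weight each parental genotype pair by prior × P(type-AB child):
  AA × BB: posterior weight 4/9; P(next child type AB) = 1.
  AA × BO: posterior weight 2/9; P(next child type AB) = 1/2.
  AO × BB: posterior weight 2/9; P(next child type AB) = 1/2.
  AO × BO: posterior weight 1/9; P(next child type AB) = 1/4.
Weighted sum = 25/36.

25/36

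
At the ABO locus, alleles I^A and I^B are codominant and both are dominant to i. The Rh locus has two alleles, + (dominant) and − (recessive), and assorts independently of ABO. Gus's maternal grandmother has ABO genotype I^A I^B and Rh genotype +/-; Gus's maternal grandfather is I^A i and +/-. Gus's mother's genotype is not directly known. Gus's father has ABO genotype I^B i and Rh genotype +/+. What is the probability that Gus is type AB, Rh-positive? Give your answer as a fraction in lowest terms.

1/4

Gus's mother's ABO genotype from I^A I^B × I^A i: 1/4 I^A I^A, 1/4 I^A I^B, 1/4 I^A i, 1/4 I^B i.
Crossing each possibility with the father I^B i and summing P(type AB): 1/4·1/2 + 1/4·1/4 + 1/4·1/4 + 1/4·0 = 1/4.
Similarly for Rh via the mother's Rh distribution: P(Rh+) = 1.
Independent loci: 1/4 × 1 = 1/4.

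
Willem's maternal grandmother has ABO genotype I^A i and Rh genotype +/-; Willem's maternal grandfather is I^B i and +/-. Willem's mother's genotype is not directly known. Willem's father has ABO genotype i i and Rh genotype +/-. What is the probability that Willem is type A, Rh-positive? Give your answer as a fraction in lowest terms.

Willem's mother's ABO genotype from I^A i × I^B i: 1/4 I^A I^B, 1/4 I^A i, 1/4 I^B i, 1/4 i i.
Crossing each possibility with the father i i and summing P(type A): 1/4·1/2 + 1/4·1/2 + 1/4·0 + 1/4·0 = 1/4.
Similarly for Rh via the mother's Rh distribution: P(Rh+) = 3/4.
Independent loci: 1/4 × 3/4 = 3/16.

3/16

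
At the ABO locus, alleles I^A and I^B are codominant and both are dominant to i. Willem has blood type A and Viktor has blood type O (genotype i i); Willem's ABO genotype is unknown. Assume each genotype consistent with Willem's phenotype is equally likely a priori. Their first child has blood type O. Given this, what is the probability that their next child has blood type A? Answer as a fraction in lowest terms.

Possible genotypes: Willem ∈ {I^A I^A, I^A i}; Viktor ∈ {i i}.
Weight each parental genotype pair by prior × P(type-O child):
  I^A i × i i: posterior weight 1; P(next child type A) = 1/2.
Weighted sum = 1/2.

1/2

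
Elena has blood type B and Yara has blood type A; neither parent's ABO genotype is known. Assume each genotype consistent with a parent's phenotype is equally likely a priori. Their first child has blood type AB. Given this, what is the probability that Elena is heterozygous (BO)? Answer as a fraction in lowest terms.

Possible genotypes: Elena ∈ {BB, BO}; Yara ∈ {AA, AO}.
Weight each parental genotype pair by prior × P(type-AB child):
  BB × AA: posterior weight 4/9.
  BB × AO: posterior weight 2/9.
  BO × AA: posterior weight 2/9.
  BO × AO: posterior weight 1/9.
Sum the posterior weight over pairs where Elena is BO: 1/3.

1/3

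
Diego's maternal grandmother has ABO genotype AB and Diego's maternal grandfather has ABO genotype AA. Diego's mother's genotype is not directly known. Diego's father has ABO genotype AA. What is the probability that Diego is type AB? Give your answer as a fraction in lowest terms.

1/4

Diego's mother's ABO genotype from AB × AA: 1/2 AA, 1/2 AB.
Crossing each possibility with the father AA and summing P(type AB): 1/2·0 + 1/2·1/2 = 1/4.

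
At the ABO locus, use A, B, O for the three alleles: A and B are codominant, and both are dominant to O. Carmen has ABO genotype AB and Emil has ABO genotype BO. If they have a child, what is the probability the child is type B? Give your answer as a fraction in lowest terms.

ABO cross AB × BO → offspring phenotypes: 1/4 A, 1/2 B, 1/4 AB.
So P(type B) = 1/2.

1/2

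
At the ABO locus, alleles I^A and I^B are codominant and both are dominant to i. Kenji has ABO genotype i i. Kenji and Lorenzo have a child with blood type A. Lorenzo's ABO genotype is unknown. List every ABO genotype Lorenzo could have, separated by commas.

I^A I^A, I^A I^B, I^A i

For each candidate genotype of Lorenzo, check whether crossing it with i i can produce every observed child phenotype.
  I^A I^A → possible child types {A} ✓
  I^A I^B → possible child types {A, B} ✓
  I^A i → possible child types {O, A} ✓
  I^B I^B → possible child types {B} ✗
  I^B i → possible child types {O, B} ✗
  i i → possible child types {O} ✗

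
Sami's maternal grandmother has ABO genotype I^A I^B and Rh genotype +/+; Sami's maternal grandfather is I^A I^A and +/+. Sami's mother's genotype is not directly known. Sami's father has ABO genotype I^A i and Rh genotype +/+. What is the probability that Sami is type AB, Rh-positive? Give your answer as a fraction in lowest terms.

1/8

Sami's mother's ABO genotype from I^A I^B × I^A I^A: 1/2 I^A I^A, 1/2 I^A I^B.
Crossing each possibility with the father I^A i and summing P(type AB): 1/2·0 + 1/2·1/4 = 1/8.
Similarly for Rh via the mother's Rh distribution: P(Rh+) = 1.
Independent loci: 1/8 × 1 = 1/8.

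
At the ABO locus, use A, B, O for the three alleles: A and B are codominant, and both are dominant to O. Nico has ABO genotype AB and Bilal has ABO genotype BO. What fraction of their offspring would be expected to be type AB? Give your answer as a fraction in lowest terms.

ABO cross AB × BO → offspring phenotypes: 1/4 A, 1/2 B, 1/4 AB.
So P(type AB) = 1/4.

1/4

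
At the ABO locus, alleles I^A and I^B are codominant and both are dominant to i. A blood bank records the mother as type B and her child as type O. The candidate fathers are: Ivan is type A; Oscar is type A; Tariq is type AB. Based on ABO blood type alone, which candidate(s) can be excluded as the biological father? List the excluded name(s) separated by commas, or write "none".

A candidate is excluded only if no genotype consistent with his phenotype could produce a type O child with a type B mother.
Tariq (type AB): no genotype consistent with that phenotype can produce a type-O child with a type-B mother.

Tariq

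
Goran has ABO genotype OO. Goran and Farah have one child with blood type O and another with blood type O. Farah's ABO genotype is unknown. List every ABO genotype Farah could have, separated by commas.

AO, BO, OO

For each candidate genotype of Farah, check whether crossing it with OO can produce every observed child phenotype.
  AA → possible child types {A} ✗
  AB → possible child types {A, B} ✗
  AO → possible child types {O, A} ✓
  BB → possible child types {B} ✗
  BO → possible child types {O, B} ✓
  OO → possible child types {O} ✓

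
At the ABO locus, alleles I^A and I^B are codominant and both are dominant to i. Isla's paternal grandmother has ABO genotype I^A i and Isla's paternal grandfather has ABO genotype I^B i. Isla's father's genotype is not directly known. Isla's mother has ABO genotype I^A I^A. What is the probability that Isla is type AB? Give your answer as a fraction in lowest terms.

Isla's father's ABO genotype from I^A i × I^B i: 1/4 I^A I^B, 1/4 I^A i, 1/4 I^B i, 1/4 i i.
Crossing each possibility with the mother I^A I^A and summing P(type AB): 1/4·1/2 + 1/4·0 + 1/4·1/2 + 1/4·0 = 1/4.

1/4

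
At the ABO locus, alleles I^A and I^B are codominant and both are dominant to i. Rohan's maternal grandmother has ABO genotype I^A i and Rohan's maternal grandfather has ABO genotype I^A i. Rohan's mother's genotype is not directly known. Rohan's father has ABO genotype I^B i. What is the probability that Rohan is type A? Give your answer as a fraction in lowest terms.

1/4

Rohan's mother's ABO genotype from I^A i × I^A i: 1/4 I^A I^A, 1/2 I^A i, 1/4 i i.
Crossing each possibility with the father I^B i and summing P(type A): 1/4·1/2 + 1/2·1/4 + 1/4·0 = 1/4.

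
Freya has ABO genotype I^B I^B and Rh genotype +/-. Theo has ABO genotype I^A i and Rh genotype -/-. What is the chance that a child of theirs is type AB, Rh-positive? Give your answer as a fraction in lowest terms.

ABO cross I^B I^B × I^A i → offspring phenotypes: 1/2 B, 1/2 AB.
Rh cross +/- × -/- → 1/2 Rh+, 1/2 Rh-.
Independent loci: P(type AB, Rh-positive) = 1/2 × 1/2 = 1/4.

1/4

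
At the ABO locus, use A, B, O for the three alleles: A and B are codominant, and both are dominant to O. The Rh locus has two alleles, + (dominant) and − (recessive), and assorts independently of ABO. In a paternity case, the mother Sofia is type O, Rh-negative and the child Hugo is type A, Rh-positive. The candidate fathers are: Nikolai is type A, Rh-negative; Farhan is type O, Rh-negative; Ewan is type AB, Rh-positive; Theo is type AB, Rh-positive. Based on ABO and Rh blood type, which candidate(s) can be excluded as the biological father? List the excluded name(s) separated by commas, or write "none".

A candidate is excluded only if no genotype consistent with his phenotype could produce a type A, Rh-positive child with a type O, Rh-negative mother.
Nikolai (type A, Rh-): no genotype consistent with that phenotype can produce a type-A Rh+ child with a type-O mother.
Farhan (type O, Rh-): no genotype consistent with that phenotype can produce a type-A Rh+ child with a type-O mother.

Nikolai, Farhan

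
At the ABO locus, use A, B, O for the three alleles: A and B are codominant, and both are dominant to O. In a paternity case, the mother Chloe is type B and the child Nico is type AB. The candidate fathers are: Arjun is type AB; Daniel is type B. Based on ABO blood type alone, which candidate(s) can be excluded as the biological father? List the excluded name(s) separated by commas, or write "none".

Daniel

A candidate is excluded only if no genotype consistent with his phenotype could produce a type AB child with a type B mother.
Daniel (type B): no genotype consistent with that phenotype can produce a type-AB child with a type-B mother.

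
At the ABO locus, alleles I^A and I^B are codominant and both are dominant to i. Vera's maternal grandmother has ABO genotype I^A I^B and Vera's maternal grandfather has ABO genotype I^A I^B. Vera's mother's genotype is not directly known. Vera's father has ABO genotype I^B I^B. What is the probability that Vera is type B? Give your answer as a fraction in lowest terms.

1/2

Vera's mother's ABO genotype from I^A I^B × I^A I^B: 1/4 I^A I^A, 1/2 I^A I^B, 1/4 I^B I^B.
Crossing each possibility with the father I^B I^B and summing P(type B): 1/4·0 + 1/2·1/2 + 1/4·1 = 1/2.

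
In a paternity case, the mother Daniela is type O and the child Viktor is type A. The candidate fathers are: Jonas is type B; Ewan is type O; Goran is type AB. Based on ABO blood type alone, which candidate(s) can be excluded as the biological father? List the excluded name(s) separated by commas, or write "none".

A candidate is excluded only if no genotype consistent with his phenotype could produce a type A child with a type O mother.
Jonas (type B): no genotype consistent with that phenotype can produce a type-A child with a type-O mother.
Ewan (type O): no genotype consistent with that phenotype can produce a type-A child with a type-O mother.

Jonas, Ewan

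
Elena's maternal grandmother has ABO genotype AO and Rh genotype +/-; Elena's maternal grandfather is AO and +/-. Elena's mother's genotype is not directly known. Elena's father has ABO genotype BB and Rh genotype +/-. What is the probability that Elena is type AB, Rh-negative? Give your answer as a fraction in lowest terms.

1/8

Elena's mother's ABO genotype from AO × AO: 1/4 AA, 1/2 AO, 1/4 OO.
Crossing each possibility with the father BB and summing P(type AB): 1/4·1 + 1/2·1/2 + 1/4·0 = 1/2.
Similarly for Rh via the mother's Rh distribution: P(Rh-) = 1/4.
Independent loci: 1/2 × 1/4 = 1/8.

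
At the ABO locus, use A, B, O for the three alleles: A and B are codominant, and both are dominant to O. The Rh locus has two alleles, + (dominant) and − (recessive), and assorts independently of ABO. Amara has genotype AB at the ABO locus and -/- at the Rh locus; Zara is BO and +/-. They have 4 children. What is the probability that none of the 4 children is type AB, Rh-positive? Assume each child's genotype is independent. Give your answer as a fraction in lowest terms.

2401/4096

ABO cross AB × BO → 1/4 A, 1/2 B, 1/4 AB.
Rh cross -/- × +/- → 1/2 Rh+, 1/2 Rh-; so P(type AB, Rh-positive) = 1/4 × 1/2 = 1/8 per child.
P(not type AB, Rh-positive) = 7/8 for one child; (7/8)^4 = 2401/4096.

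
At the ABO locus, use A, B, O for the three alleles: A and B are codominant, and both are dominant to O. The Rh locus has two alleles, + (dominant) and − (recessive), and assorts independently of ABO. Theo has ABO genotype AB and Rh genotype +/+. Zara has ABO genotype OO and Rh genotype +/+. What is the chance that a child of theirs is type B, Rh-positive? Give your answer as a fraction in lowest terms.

ABO cross AB × OO → offspring phenotypes: 1/2 A, 1/2 B.
Rh cross +/+ × +/+ → 1 Rh+.
Independent loci: P(type B, Rh-positive) = 1/2 × 1 = 1/2.

1/2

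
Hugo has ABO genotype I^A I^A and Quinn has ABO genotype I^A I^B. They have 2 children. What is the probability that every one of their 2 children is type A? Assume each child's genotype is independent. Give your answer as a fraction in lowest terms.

ABO cross I^A I^A × I^A I^B → 1/2 A, 1/2 AB.
So P(type A) = 1/2 per child.
All 2 independent: (1/2)^2 = 1/4.

1/4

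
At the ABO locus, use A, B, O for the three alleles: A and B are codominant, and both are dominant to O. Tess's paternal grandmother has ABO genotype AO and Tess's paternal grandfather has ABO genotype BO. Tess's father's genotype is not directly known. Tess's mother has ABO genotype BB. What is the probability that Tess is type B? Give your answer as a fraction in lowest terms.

3/4

Tess's father's ABO genotype from AO × BO: 1/4 AB, 1/4 AO, 1/4 BO, 1/4 OO.
Crossing each possibility with the mother BB and summing P(type B): 1/4·1/2 + 1/4·1/2 + 1/4·1 + 1/4·1 = 3/4.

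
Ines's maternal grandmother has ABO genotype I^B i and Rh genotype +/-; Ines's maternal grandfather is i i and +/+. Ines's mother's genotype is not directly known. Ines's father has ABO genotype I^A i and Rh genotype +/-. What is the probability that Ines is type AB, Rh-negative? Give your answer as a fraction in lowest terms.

1/64

Ines's mother's ABO genotype from I^B i × i i: 1/2 I^B i, 1/2 i i.
Crossing each possibility with the father I^A i and summing P(type AB): 1/2·1/4 + 1/2·0 = 1/8.
Similarly for Rh via the mother's Rh distribution: P(Rh-) = 1/8.
Independent loci: 1/8 × 1/8 = 1/64.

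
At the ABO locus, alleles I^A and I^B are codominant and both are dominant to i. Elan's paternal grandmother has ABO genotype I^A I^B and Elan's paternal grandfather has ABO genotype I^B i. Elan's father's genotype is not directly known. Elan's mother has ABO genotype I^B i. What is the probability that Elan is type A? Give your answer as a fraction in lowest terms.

Elan's father's ABO genotype from I^A I^B × I^B i: 1/4 I^A I^B, 1/4 I^A i, 1/4 I^B I^B, 1/4 I^B i.
Crossing each possibility with the mother I^B i and summing P(type A): 1/4·1/4 + 1/4·1/4 + 1/4·0 + 1/4·0 = 1/8.

1/8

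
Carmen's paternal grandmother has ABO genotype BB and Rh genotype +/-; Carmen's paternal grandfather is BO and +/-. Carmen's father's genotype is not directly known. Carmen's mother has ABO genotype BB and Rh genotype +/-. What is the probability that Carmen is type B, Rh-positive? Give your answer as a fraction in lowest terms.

Carmen's father's ABO genotype from BB × BO: 1/2 BB, 1/2 BO.
Crossing each possibility with the mother BB and summing P(type B): 1/2·1 + 1/2·1 = 1.
Similarly for Rh via the father's Rh distribution: P(Rh+) = 3/4.
Independent loci: 1 × 3/4 = 3/4.

3/4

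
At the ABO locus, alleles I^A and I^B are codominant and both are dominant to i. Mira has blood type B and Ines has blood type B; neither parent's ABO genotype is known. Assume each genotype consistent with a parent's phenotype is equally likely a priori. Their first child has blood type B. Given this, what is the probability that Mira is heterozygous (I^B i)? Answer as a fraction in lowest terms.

Possible genotypes: Mira ∈ {I^B I^B, I^B i}; Ines ∈ {I^B I^B, I^B i}.
Weight each parental genotype pair by prior × P(type-B child):
  I^B I^B × I^B I^B: posterior weight 4/15.
  I^B I^B × I^B i: posterior weight 4/15.
  I^B i × I^B I^B: posterior weight 4/15.
  I^B i × I^B i: posterior weight 1/5.
Sum the posterior weight over pairs where Mira is I^B i: 7/15.

7/15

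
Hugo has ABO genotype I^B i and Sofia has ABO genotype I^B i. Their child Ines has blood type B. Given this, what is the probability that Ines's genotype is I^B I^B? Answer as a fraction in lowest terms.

1/3

Cross I^B i × I^B i → 1/4 I^B I^B, 1/2 I^B i, 1/4 i i.
Type-B genotypes among offspring: I^B I^B (1/4), I^B i (1/2); total 3/4.
P(I^B I^B | type B) = (1/4) / (3/4) = 1/3.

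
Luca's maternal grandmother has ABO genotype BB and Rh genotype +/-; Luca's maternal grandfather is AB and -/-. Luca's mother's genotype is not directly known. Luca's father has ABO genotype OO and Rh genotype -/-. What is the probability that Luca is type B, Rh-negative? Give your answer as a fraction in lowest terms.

9/16

Luca's mother's ABO genotype from BB × AB: 1/2 AB, 1/2 BB.
Crossing each possibility with the father OO and summing P(type B): 1/2·1/2 + 1/2·1 = 3/4.
Similarly for Rh via the mother's Rh distribution: P(Rh-) = 3/4.
Independent loci: 3/4 × 3/4 = 9/16.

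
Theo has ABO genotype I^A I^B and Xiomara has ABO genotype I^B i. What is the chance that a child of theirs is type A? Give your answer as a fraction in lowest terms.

1/4

ABO cross I^A I^B × I^B i → offspring phenotypes: 1/4 A, 1/2 B, 1/4 AB.
So P(type A) = 1/4.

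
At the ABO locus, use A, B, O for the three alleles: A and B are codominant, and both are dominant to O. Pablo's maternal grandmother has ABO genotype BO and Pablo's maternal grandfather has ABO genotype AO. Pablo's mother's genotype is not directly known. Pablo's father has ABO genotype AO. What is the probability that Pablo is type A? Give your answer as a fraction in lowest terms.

Pablo's mother's ABO genotype from BO × AO: 1/4 AB, 1/4 AO, 1/4 BO, 1/4 OO.
Crossing each possibility with the father AO and summing P(type A): 1/4·1/2 + 1/4·3/4 + 1/4·1/4 + 1/4·1/2 = 1/2.

1/2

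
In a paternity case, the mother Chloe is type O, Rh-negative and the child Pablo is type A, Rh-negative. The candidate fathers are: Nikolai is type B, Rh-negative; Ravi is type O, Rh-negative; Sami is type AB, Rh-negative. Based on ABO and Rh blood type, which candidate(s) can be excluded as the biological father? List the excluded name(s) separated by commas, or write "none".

Nikolai, Ravi

A candidate is excluded only if no genotype consistent with his phenotype could produce a type A, Rh-negative child with a type O, Rh-negative mother.
Nikolai (type B, Rh-): no genotype consistent with that phenotype can produce a type-A Rh- child with a type-O mother.
Ravi (type O, Rh-): no genotype consistent with that phenotype can produce a type-A Rh- child with a type-O mother.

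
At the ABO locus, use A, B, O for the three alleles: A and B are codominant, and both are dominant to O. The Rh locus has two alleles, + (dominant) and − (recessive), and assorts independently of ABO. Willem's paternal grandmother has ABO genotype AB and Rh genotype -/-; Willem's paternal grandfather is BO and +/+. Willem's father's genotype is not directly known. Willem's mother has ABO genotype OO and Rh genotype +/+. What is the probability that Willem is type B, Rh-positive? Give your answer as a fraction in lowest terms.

1/2

Willem's father's ABO genotype from AB × BO: 1/4 AB, 1/4 AO, 1/4 BB, 1/4 BO.
Crossing each possibility with the mother OO and summing P(type B): 1/4·1/2 + 1/4·0 + 1/4·1 + 1/4·1/2 = 1/2.
Similarly for Rh via the father's Rh distribution: P(Rh+) = 1.
Independent loci: 1/2 × 1 = 1/2.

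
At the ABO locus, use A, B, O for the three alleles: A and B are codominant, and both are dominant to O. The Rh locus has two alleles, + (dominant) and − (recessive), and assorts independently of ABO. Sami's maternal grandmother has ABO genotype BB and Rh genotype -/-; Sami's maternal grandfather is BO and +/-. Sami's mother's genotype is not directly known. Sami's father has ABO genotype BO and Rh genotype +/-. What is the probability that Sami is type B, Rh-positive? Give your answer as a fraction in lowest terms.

Sami's mother's ABO genotype from BB × BO: 1/2 BB, 1/2 BO.
Crossing each possibility with the father BO and summing P(type B): 1/2·1 + 1/2·3/4 = 7/8.
Similarly for Rh via the mother's Rh distribution: P(Rh+) = 5/8.
Independent loci: 7/8 × 5/8 = 35/64.

35/64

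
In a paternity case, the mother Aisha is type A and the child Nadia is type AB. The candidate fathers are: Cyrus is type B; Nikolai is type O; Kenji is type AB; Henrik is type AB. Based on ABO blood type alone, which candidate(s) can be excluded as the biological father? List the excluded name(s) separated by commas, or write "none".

A candidate is excluded only if no genotype consistent with his phenotype could produce a type AB child with a type A mother.
Nikolai (type O): no genotype consistent with that phenotype can produce a type-AB child with a type-A mother.

Nikolai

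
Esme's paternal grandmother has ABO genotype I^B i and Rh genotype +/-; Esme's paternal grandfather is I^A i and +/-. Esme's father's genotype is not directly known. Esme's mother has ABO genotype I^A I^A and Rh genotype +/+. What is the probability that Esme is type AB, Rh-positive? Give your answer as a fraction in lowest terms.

Esme's father's ABO genotype from I^B i × I^A i: 1/4 I^A I^B, 1/4 I^A i, 1/4 I^B i, 1/4 i i.
Crossing each possibility with the mother I^A I^A and summing P(type AB): 1/4·1/2 + 1/4·0 + 1/4·1/2 + 1/4·0 = 1/4.
Similarly for Rh via the father's Rh distribution: P(Rh+) = 1.
Independent loci: 1/4 × 1 = 1/4.

1/4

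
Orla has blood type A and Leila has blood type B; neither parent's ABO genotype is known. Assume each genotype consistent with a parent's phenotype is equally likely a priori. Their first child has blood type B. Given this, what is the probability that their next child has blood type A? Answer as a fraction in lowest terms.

1/12

Possible genotypes: Orla ∈ {AA, AO}; Leila ∈ {BB, BO}.
Weight each parental genotype pair by prior × P(type-B child):
  AO × BB: posterior weight 2/3; P(next child type A) = 0.
  AO × BO: posterior weight 1/3; P(next child type A) = 1/4.
Weighted sum = 1/12.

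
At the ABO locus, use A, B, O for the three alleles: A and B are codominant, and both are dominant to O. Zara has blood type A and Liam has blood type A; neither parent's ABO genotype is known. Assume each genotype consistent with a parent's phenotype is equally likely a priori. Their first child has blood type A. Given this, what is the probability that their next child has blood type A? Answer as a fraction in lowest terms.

Possible genotypes: Zara ∈ {AA, AO}; Liam ∈ {AA, AO}.
Weight each parental genotype pair by prior × P(type-A child):
  AA × AA: posterior weight 4/15; P(next child type A) = 1.
  AA × AO: posterior weight 4/15; P(next child type A) = 1.
  AO × AA: posterior weight 4/15; P(next child type A) = 1.
  AO × AO: posterior weight 1/5; P(next child type A) = 3/4.
Weighted sum = 19/20.

19/20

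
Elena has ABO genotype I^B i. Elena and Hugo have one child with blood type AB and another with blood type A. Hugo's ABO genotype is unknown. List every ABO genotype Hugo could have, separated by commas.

For each candidate genotype of Hugo, check whether crossing it with I^B i can produce every observed child phenotype.
  I^A I^A → possible child types {A, AB} ✓
  I^A I^B → possible child types {A, B, AB} ✓
  I^A i → possible child types {O, A, B, AB} ✓
  I^B I^B → possible child types {B} ✗
  I^B i → possible child types {O, B} ✗
  i i → possible child types {O, B} ✗

I^A I^A, I^A I^B, I^A i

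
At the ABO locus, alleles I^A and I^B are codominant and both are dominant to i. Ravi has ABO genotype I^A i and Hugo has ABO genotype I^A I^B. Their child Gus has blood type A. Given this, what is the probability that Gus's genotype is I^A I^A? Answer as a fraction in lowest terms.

1/2

Cross I^A i × I^A I^B → 1/4 I^A I^A, 1/4 I^A I^B, 1/4 I^A i, 1/4 I^B i.
Type-A genotypes among offspring: I^A I^A (1/4), I^A i (1/4); total 1/2.
P(I^A I^A | type A) = (1/4) / (1/2) = 1/2.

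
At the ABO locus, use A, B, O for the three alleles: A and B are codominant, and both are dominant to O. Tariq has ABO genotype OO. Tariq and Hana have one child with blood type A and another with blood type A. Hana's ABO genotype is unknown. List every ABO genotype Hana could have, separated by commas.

AA, AB, AO

For each candidate genotype of Hana, check whether crossing it with OO can produce every observed child phenotype.
  AA → possible child types {A} ✓
  AB → possible child types {A, B} ✓
  AO → possible child types {O, A} ✓
  BB → possible child types {B} ✗
  BO → possible child types {O, B} ✗
  OO → possible child types {O} ✗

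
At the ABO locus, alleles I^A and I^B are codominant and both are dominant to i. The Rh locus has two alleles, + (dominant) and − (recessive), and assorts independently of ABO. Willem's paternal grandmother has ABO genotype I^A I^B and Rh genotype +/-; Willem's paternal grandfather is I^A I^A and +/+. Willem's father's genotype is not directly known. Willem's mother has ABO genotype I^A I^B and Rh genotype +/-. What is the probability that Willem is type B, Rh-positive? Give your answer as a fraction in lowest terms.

7/64

Willem's father's ABO genotype from I^A I^B × I^A I^A: 1/2 I^A I^A, 1/2 I^A I^B.
Crossing each possibility with the mother I^A I^B and summing P(type B): 1/2·0 + 1/2·1/4 = 1/8.
Similarly for Rh via the father's Rh distribution: P(Rh+) = 7/8.
Independent loci: 1/8 × 7/8 = 7/64.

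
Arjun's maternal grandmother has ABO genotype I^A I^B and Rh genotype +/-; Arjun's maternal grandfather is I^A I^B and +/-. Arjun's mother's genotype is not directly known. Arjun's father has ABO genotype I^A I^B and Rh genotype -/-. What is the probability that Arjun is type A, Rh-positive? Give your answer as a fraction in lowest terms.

Arjun's mother's ABO genotype from I^A I^B × I^A I^B: 1/4 I^A I^A, 1/2 I^A I^B, 1/4 I^B I^B.
Crossing each possibility with the father I^A I^B and summing P(type A): 1/4·1/2 + 1/2·1/4 + 1/4·0 = 1/4.
Similarly for Rh via the mother's Rh distribution: P(Rh+) = 1/2.
Independent loci: 1/4 × 1/2 = 1/8.

1/8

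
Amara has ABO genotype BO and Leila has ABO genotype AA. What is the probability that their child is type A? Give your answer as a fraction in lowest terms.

ABO cross BO × AA → offspring phenotypes: 1/2 A, 1/2 AB.
So P(type A) = 1/2.

1/2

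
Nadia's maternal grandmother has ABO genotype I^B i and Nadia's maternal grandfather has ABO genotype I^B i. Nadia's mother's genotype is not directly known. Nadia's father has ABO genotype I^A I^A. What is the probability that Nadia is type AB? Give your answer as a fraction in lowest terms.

1/2

Nadia's mother's ABO genotype from I^B i × I^B i: 1/4 I^B I^B, 1/2 I^B i, 1/4 i i.
Crossing each possibility with the father I^A I^A and summing P(type AB): 1/4·1 + 1/2·1/2 + 1/4·0 = 1/2.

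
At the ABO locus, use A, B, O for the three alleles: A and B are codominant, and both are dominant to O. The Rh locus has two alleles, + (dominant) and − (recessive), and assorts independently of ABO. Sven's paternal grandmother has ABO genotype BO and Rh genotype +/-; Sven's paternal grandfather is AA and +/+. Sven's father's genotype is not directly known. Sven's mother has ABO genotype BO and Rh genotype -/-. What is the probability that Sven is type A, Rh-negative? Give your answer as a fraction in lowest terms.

Sven's father's ABO genotype from BO × AA: 1/2 AB, 1/2 AO.
Crossing each possibility with the mother BO and summing P(type A): 1/2·1/4 + 1/2·1/4 = 1/4.
Similarly for Rh via the father's Rh distribution: P(Rh-) = 1/4.
Independent loci: 1/4 × 1/4 = 1/16.

1/16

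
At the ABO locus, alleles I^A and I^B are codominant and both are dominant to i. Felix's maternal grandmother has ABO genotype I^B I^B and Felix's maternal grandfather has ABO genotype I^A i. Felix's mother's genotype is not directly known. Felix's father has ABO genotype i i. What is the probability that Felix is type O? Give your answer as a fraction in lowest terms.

1/4

Felix's mother's ABO genotype from I^B I^B × I^A i: 1/2 I^A I^B, 1/2 I^B i.
Crossing each possibility with the father i i and summing P(type O): 1/2·0 + 1/2·1/2 = 1/4.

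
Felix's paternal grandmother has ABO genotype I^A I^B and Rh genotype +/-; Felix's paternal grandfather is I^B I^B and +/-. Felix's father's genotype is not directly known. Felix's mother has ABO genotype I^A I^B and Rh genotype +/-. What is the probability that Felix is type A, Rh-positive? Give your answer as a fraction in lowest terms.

3/32

Felix's father's ABO genotype from I^A I^B × I^B I^B: 1/2 I^A I^B, 1/2 I^B I^B.
Crossing each possibility with the mother I^A I^B and summing P(type A): 1/2·1/4 + 1/2·0 = 1/8.
Similarly for Rh via the father's Rh distribution: P(Rh+) = 3/4.
Independent loci: 1/8 × 3/4 = 3/32.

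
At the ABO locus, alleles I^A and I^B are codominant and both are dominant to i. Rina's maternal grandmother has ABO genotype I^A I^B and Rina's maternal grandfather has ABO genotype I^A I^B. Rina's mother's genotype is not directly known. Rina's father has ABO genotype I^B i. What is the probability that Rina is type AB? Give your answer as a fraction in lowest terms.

1/4

Rina's mother's ABO genotype from I^A I^B × I^A I^B: 1/4 I^A I^A, 1/2 I^A I^B, 1/4 I^B I^B.
Crossing each possibility with the father I^B i and summing P(type AB): 1/4·1/2 + 1/2·1/4 + 1/4·0 = 1/4.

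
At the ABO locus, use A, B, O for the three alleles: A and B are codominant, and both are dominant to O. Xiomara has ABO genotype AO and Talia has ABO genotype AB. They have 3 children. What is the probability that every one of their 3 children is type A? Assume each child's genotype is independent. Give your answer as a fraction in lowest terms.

ABO cross AO × AB → 1/2 A, 1/4 B, 1/4 AB.
So P(type A) = 1/2 per child.
All 3 independent: (1/2)^3 = 1/8.

1/8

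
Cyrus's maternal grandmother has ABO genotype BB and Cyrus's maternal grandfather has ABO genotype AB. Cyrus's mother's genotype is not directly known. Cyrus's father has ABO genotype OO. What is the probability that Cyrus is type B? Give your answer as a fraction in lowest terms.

Cyrus's mother's ABO genotype from BB × AB: 1/2 AB, 1/2 BB.
Crossing each possibility with the father OO and summing P(type B): 1/2·1/2 + 1/2·1 = 3/4.

3/4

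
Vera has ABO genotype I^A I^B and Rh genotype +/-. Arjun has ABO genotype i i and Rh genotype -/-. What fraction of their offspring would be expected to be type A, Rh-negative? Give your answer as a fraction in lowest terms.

ABO cross I^A I^B × i i → offspring phenotypes: 1/2 A, 1/2 B.
Rh cross +/- × -/- → 1/2 Rh+, 1/2 Rh-.
Independent loci: P(type A, Rh-negative) = 1/2 × 1/2 = 1/4.

1/4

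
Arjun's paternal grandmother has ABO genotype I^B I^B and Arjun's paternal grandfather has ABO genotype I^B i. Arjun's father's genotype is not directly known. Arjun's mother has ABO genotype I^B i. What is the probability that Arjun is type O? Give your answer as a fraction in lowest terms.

Arjun's father's ABO genotype from I^B I^B × I^B i: 1/2 I^B I^B, 1/2 I^B i.
Crossing each possibility with the mother I^B i and summing P(type O): 1/2·0 + 1/2·1/4 = 1/8.

1/8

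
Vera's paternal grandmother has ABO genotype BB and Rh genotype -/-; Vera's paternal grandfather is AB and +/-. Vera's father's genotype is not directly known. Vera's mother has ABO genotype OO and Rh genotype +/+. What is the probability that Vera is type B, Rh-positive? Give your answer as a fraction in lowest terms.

Vera's father's ABO genotype from BB × AB: 1/2 AB, 1/2 BB.
Crossing each possibility with the mother OO and summing P(type B): 1/2·1/2 + 1/2·1 = 3/4.
Similarly for Rh via the father's Rh distribution: P(Rh+) = 1.
Independent loci: 3/4 × 1 = 3/4.

3/4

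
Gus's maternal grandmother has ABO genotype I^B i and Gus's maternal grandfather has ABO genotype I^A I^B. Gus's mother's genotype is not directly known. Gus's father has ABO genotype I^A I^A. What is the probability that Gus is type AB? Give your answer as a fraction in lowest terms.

Gus's mother's ABO genotype from I^B i × I^A I^B: 1/4 I^A I^B, 1/4 I^A i, 1/4 I^B I^B, 1/4 I^B i.
Crossing each possibility with the father I^A I^A and summing P(type AB): 1/4·1/2 + 1/4·0 + 1/4·1 + 1/4·1/2 = 1/2.

1/2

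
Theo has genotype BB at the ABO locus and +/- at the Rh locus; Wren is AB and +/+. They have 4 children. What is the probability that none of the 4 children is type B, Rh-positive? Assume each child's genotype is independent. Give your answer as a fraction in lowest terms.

ABO cross BB × AB → 1/2 B, 1/2 AB.
Rh cross +/- × +/+ → 1 Rh+; so P(type B, Rh-positive) = 1/2 × 1 = 1/2 per child.
P(not type B, Rh-positive) = 1/2 for one child; (1/2)^4 = 1/16.

1/16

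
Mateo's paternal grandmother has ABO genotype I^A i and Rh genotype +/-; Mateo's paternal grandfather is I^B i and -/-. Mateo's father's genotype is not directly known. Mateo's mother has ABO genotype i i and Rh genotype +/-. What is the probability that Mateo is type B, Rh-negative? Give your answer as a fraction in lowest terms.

Mateo's father's ABO genotype from I^A i × I^B i: 1/4 I^A I^B, 1/4 I^A i, 1/4 I^B i, 1/4 i i.
Crossing each possibility with the mother i i and summing P(type B): 1/4·1/2 + 1/4·0 + 1/4·1/2 + 1/4·0 = 1/4.
Similarly for Rh via the father's Rh distribution: P(Rh-) = 3/8.
Independent loci: 1/4 × 3/8 = 3/32.

3/32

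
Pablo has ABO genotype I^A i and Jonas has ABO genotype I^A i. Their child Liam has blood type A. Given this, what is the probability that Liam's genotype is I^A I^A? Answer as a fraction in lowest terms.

1/3

Cross I^A i × I^A i → 1/4 I^A I^A, 1/2 I^A i, 1/4 i i.
Type-A genotypes among offspring: I^A I^A (1/4), I^A i (1/2); total 3/4.
P(I^A I^A | type A) = (1/4) / (3/4) = 1/3.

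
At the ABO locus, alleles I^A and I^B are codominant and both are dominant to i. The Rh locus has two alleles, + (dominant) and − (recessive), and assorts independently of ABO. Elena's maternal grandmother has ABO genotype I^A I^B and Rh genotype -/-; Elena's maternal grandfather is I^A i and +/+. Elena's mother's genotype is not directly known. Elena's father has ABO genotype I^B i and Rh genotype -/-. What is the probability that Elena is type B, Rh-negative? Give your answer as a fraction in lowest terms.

Elena's mother's ABO genotype from I^A I^B × I^A i: 1/4 I^A I^A, 1/4 I^A I^B, 1/4 I^A i, 1/4 I^B i.
Crossing each possibility with the father I^B i and summing P(type B): 1/4·0 + 1/4·1/2 + 1/4·1/4 + 1/4·3/4 = 3/8.
Similarly for Rh via the mother's Rh distribution: P(Rh-) = 1/2.
Independent loci: 3/8 × 1/2 = 3/16.

3/16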